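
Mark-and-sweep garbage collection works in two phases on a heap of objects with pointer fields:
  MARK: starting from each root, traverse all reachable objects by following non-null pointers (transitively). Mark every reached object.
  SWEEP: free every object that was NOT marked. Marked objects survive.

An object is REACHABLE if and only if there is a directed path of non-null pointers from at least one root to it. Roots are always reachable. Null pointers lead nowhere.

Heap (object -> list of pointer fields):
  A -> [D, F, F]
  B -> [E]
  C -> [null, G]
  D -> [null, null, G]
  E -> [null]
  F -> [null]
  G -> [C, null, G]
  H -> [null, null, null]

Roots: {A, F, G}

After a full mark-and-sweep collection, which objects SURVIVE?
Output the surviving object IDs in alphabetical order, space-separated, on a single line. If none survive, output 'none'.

Answer: A C D F G

Derivation:
Roots: A F G
Mark A: refs=D F F, marked=A
Mark F: refs=null, marked=A F
Mark G: refs=C null G, marked=A F G
Mark D: refs=null null G, marked=A D F G
Mark C: refs=null G, marked=A C D F G
Unmarked (collected): B E H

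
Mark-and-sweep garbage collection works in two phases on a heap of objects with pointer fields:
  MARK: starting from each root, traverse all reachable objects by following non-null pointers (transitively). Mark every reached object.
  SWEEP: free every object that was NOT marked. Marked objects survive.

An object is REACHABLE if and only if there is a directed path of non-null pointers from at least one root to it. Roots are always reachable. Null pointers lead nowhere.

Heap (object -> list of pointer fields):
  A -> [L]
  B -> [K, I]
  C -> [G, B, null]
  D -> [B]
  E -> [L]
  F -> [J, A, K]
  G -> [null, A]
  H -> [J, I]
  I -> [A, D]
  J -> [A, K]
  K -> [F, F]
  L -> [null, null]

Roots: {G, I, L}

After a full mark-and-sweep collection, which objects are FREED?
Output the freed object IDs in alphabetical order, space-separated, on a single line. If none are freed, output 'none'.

Answer: C E H

Derivation:
Roots: G I L
Mark G: refs=null A, marked=G
Mark I: refs=A D, marked=G I
Mark L: refs=null null, marked=G I L
Mark A: refs=L, marked=A G I L
Mark D: refs=B, marked=A D G I L
Mark B: refs=K I, marked=A B D G I L
Mark K: refs=F F, marked=A B D G I K L
Mark F: refs=J A K, marked=A B D F G I K L
Mark J: refs=A K, marked=A B D F G I J K L
Unmarked (collected): C E H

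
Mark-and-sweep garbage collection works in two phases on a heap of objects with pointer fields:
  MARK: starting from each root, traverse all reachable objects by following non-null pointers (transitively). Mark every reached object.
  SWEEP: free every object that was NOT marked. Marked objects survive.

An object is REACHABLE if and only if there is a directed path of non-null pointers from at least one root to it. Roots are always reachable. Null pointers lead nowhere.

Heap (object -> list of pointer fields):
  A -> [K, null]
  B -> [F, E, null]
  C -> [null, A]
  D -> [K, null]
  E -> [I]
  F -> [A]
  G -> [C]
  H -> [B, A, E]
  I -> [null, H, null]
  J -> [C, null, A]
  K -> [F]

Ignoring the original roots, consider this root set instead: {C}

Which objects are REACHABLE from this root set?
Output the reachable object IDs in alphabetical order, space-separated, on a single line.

Roots: C
Mark C: refs=null A, marked=C
Mark A: refs=K null, marked=A C
Mark K: refs=F, marked=A C K
Mark F: refs=A, marked=A C F K
Unmarked (collected): B D E G H I J

Answer: A C F K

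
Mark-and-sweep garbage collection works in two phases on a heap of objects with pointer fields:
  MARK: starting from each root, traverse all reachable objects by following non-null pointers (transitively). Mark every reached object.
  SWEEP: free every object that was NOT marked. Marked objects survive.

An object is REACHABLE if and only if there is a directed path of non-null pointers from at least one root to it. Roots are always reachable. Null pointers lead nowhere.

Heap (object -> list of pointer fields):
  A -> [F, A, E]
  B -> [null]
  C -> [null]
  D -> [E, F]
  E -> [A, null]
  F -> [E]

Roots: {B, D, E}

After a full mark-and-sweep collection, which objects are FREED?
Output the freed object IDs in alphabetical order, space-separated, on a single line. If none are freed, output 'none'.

Answer: C

Derivation:
Roots: B D E
Mark B: refs=null, marked=B
Mark D: refs=E F, marked=B D
Mark E: refs=A null, marked=B D E
Mark F: refs=E, marked=B D E F
Mark A: refs=F A E, marked=A B D E F
Unmarked (collected): C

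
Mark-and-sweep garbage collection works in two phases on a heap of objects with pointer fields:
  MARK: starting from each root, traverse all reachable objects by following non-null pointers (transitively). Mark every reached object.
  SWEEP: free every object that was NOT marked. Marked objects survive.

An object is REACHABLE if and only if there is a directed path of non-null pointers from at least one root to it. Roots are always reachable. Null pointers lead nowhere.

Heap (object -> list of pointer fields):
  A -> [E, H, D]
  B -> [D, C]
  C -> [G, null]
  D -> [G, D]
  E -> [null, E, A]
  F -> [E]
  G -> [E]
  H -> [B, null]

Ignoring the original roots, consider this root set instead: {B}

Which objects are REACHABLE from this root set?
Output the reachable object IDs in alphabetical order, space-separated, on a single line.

Answer: A B C D E G H

Derivation:
Roots: B
Mark B: refs=D C, marked=B
Mark D: refs=G D, marked=B D
Mark C: refs=G null, marked=B C D
Mark G: refs=E, marked=B C D G
Mark E: refs=null E A, marked=B C D E G
Mark A: refs=E H D, marked=A B C D E G
Mark H: refs=B null, marked=A B C D E G H
Unmarked (collected): F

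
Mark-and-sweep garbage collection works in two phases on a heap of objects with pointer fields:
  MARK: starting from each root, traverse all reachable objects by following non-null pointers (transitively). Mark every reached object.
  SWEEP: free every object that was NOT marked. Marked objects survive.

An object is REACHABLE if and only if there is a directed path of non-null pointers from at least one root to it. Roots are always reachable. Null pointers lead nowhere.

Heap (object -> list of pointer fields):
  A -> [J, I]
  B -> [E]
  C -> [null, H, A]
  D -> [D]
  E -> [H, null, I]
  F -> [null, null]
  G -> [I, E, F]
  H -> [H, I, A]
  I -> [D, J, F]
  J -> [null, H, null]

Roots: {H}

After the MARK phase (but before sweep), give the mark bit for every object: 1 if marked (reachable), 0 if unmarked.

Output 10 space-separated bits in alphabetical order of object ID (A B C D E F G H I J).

Roots: H
Mark H: refs=H I A, marked=H
Mark I: refs=D J F, marked=H I
Mark A: refs=J I, marked=A H I
Mark D: refs=D, marked=A D H I
Mark J: refs=null H null, marked=A D H I J
Mark F: refs=null null, marked=A D F H I J
Unmarked (collected): B C E G

Answer: 1 0 0 1 0 1 0 1 1 1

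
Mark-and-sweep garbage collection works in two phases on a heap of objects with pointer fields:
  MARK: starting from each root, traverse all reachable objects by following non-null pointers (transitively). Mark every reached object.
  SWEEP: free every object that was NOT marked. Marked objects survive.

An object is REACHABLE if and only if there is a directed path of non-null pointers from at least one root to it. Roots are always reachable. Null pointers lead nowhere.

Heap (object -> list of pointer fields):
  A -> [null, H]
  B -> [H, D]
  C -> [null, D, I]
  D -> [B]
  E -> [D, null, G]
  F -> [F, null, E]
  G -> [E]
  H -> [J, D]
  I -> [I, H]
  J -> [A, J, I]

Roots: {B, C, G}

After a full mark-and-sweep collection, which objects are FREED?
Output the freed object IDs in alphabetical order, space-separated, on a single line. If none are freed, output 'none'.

Roots: B C G
Mark B: refs=H D, marked=B
Mark C: refs=null D I, marked=B C
Mark G: refs=E, marked=B C G
Mark H: refs=J D, marked=B C G H
Mark D: refs=B, marked=B C D G H
Mark I: refs=I H, marked=B C D G H I
Mark E: refs=D null G, marked=B C D E G H I
Mark J: refs=A J I, marked=B C D E G H I J
Mark A: refs=null H, marked=A B C D E G H I J
Unmarked (collected): F

Answer: F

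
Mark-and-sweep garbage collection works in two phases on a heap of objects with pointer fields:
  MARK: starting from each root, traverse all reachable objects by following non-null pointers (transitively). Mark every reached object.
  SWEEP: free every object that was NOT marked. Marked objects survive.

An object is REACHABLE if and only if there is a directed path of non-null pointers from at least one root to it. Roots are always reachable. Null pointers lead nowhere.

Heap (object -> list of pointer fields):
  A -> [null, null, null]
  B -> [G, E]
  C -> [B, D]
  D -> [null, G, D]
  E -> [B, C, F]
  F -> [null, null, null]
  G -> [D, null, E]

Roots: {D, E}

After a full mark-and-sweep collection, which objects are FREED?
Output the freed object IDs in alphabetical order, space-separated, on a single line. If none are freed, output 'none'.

Roots: D E
Mark D: refs=null G D, marked=D
Mark E: refs=B C F, marked=D E
Mark G: refs=D null E, marked=D E G
Mark B: refs=G E, marked=B D E G
Mark C: refs=B D, marked=B C D E G
Mark F: refs=null null null, marked=B C D E F G
Unmarked (collected): A

Answer: A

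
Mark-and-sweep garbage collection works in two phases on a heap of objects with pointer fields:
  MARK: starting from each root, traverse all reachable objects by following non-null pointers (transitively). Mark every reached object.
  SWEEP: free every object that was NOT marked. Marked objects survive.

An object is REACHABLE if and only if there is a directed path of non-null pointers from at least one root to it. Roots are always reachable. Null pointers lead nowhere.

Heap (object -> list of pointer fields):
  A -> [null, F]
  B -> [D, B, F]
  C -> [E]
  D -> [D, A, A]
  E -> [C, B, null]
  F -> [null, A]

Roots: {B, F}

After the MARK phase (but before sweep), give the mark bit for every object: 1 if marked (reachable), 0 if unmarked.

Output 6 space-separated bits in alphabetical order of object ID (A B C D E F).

Roots: B F
Mark B: refs=D B F, marked=B
Mark F: refs=null A, marked=B F
Mark D: refs=D A A, marked=B D F
Mark A: refs=null F, marked=A B D F
Unmarked (collected): C E

Answer: 1 1 0 1 0 1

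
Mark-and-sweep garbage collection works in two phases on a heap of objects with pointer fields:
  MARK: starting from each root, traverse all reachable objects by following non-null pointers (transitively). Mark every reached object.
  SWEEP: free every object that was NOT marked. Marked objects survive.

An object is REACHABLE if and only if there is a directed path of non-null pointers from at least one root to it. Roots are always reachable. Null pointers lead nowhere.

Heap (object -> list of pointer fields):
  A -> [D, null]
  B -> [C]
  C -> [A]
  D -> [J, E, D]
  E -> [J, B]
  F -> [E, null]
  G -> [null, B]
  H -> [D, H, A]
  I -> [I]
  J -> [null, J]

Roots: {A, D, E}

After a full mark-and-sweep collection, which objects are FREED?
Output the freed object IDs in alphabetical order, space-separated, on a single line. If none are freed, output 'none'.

Answer: F G H I

Derivation:
Roots: A D E
Mark A: refs=D null, marked=A
Mark D: refs=J E D, marked=A D
Mark E: refs=J B, marked=A D E
Mark J: refs=null J, marked=A D E J
Mark B: refs=C, marked=A B D E J
Mark C: refs=A, marked=A B C D E J
Unmarked (collected): F G H I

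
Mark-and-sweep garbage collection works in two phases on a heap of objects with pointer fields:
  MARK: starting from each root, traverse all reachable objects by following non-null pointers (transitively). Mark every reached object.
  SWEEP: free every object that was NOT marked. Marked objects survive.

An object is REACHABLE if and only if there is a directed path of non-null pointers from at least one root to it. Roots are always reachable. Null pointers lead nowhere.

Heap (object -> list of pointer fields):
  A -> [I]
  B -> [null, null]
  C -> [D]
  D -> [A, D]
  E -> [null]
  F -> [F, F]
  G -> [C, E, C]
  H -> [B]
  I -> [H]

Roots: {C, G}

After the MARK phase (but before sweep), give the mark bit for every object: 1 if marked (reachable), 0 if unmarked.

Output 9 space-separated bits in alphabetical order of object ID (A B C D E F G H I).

Answer: 1 1 1 1 1 0 1 1 1

Derivation:
Roots: C G
Mark C: refs=D, marked=C
Mark G: refs=C E C, marked=C G
Mark D: refs=A D, marked=C D G
Mark E: refs=null, marked=C D E G
Mark A: refs=I, marked=A C D E G
Mark I: refs=H, marked=A C D E G I
Mark H: refs=B, marked=A C D E G H I
Mark B: refs=null null, marked=A B C D E G H I
Unmarked (collected): F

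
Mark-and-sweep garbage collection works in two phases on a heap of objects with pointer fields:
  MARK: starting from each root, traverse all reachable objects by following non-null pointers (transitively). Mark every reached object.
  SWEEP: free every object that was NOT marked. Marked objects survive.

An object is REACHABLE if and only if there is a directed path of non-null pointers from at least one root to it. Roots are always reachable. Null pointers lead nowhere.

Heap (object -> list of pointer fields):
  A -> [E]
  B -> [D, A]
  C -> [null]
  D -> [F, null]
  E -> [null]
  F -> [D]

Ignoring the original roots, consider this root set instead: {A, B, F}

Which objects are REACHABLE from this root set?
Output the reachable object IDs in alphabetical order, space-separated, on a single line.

Answer: A B D E F

Derivation:
Roots: A B F
Mark A: refs=E, marked=A
Mark B: refs=D A, marked=A B
Mark F: refs=D, marked=A B F
Mark E: refs=null, marked=A B E F
Mark D: refs=F null, marked=A B D E F
Unmarked (collected): C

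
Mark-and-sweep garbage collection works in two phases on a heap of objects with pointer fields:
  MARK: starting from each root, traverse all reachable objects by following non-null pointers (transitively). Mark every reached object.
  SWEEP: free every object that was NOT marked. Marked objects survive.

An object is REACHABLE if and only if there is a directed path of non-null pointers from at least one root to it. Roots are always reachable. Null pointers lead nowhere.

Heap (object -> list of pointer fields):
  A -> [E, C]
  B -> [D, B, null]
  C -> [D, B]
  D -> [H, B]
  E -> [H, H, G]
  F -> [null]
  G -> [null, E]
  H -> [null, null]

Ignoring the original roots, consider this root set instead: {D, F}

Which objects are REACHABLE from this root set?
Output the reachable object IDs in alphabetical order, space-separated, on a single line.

Answer: B D F H

Derivation:
Roots: D F
Mark D: refs=H B, marked=D
Mark F: refs=null, marked=D F
Mark H: refs=null null, marked=D F H
Mark B: refs=D B null, marked=B D F H
Unmarked (collected): A C E G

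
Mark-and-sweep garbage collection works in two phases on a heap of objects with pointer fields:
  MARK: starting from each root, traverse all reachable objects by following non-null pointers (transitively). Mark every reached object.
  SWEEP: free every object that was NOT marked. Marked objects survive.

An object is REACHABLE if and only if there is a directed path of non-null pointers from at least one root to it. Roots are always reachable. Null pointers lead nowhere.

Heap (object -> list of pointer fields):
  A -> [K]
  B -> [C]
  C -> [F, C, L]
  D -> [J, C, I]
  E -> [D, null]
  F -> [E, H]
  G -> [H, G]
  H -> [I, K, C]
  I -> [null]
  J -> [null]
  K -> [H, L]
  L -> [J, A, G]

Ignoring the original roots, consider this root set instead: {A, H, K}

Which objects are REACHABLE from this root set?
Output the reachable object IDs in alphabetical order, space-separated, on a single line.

Answer: A C D E F G H I J K L

Derivation:
Roots: A H K
Mark A: refs=K, marked=A
Mark H: refs=I K C, marked=A H
Mark K: refs=H L, marked=A H K
Mark I: refs=null, marked=A H I K
Mark C: refs=F C L, marked=A C H I K
Mark L: refs=J A G, marked=A C H I K L
Mark F: refs=E H, marked=A C F H I K L
Mark J: refs=null, marked=A C F H I J K L
Mark G: refs=H G, marked=A C F G H I J K L
Mark E: refs=D null, marked=A C E F G H I J K L
Mark D: refs=J C I, marked=A C D E F G H I J K L
Unmarked (collected): B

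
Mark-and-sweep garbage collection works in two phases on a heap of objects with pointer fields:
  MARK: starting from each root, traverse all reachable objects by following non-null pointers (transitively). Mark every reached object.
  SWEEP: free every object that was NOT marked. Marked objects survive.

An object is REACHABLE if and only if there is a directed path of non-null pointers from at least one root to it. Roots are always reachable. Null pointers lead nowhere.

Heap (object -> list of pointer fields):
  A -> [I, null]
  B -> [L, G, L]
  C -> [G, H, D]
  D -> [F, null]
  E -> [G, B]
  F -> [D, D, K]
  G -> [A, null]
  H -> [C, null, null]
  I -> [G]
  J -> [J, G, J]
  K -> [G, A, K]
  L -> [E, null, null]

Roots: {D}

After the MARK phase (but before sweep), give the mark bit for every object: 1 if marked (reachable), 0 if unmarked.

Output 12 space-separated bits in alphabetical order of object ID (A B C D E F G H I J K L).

Answer: 1 0 0 1 0 1 1 0 1 0 1 0

Derivation:
Roots: D
Mark D: refs=F null, marked=D
Mark F: refs=D D K, marked=D F
Mark K: refs=G A K, marked=D F K
Mark G: refs=A null, marked=D F G K
Mark A: refs=I null, marked=A D F G K
Mark I: refs=G, marked=A D F G I K
Unmarked (collected): B C E H J L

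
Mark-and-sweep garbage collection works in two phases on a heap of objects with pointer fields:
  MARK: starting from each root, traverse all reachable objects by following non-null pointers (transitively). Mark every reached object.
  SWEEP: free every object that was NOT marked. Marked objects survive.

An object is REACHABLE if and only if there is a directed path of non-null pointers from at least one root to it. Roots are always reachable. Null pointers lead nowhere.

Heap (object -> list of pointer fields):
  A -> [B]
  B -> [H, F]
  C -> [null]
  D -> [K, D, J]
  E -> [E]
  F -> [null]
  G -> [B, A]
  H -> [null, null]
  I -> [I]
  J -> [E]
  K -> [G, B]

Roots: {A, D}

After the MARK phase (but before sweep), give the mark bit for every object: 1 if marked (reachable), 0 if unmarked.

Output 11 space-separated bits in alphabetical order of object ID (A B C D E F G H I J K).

Answer: 1 1 0 1 1 1 1 1 0 1 1

Derivation:
Roots: A D
Mark A: refs=B, marked=A
Mark D: refs=K D J, marked=A D
Mark B: refs=H F, marked=A B D
Mark K: refs=G B, marked=A B D K
Mark J: refs=E, marked=A B D J K
Mark H: refs=null null, marked=A B D H J K
Mark F: refs=null, marked=A B D F H J K
Mark G: refs=B A, marked=A B D F G H J K
Mark E: refs=E, marked=A B D E F G H J K
Unmarked (collected): C I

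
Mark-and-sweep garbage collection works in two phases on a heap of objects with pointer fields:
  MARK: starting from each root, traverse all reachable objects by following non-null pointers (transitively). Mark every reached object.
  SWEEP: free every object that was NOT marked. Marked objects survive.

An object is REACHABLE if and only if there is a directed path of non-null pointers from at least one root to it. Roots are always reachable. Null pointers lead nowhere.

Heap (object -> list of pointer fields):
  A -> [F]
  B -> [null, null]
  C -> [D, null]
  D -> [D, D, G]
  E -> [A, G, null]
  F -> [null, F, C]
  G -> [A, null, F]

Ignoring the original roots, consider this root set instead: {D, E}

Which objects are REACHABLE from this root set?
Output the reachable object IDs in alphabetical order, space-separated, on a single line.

Answer: A C D E F G

Derivation:
Roots: D E
Mark D: refs=D D G, marked=D
Mark E: refs=A G null, marked=D E
Mark G: refs=A null F, marked=D E G
Mark A: refs=F, marked=A D E G
Mark F: refs=null F C, marked=A D E F G
Mark C: refs=D null, marked=A C D E F G
Unmarked (collected): B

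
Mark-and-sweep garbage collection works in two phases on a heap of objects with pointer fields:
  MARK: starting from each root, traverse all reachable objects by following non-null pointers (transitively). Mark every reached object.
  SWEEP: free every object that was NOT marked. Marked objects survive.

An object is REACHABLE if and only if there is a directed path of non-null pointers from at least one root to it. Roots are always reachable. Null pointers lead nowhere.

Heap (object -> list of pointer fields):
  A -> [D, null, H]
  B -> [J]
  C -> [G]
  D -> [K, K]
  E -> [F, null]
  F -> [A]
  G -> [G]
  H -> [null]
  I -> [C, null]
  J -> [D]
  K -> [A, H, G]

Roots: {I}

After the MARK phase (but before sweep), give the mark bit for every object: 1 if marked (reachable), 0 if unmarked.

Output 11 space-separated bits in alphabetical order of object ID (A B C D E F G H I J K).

Answer: 0 0 1 0 0 0 1 0 1 0 0

Derivation:
Roots: I
Mark I: refs=C null, marked=I
Mark C: refs=G, marked=C I
Mark G: refs=G, marked=C G I
Unmarked (collected): A B D E F H J K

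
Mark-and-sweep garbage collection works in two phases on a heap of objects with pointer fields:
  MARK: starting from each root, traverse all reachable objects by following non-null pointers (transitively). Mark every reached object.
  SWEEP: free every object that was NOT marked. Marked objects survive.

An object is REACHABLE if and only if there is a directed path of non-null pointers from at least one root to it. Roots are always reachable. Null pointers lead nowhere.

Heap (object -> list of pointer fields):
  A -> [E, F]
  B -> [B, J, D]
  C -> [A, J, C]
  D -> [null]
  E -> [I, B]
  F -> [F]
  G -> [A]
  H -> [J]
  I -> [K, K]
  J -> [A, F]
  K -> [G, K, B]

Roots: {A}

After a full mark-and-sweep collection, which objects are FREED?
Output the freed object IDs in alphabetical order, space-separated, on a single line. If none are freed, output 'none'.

Answer: C H

Derivation:
Roots: A
Mark A: refs=E F, marked=A
Mark E: refs=I B, marked=A E
Mark F: refs=F, marked=A E F
Mark I: refs=K K, marked=A E F I
Mark B: refs=B J D, marked=A B E F I
Mark K: refs=G K B, marked=A B E F I K
Mark J: refs=A F, marked=A B E F I J K
Mark D: refs=null, marked=A B D E F I J K
Mark G: refs=A, marked=A B D E F G I J K
Unmarked (collected): C H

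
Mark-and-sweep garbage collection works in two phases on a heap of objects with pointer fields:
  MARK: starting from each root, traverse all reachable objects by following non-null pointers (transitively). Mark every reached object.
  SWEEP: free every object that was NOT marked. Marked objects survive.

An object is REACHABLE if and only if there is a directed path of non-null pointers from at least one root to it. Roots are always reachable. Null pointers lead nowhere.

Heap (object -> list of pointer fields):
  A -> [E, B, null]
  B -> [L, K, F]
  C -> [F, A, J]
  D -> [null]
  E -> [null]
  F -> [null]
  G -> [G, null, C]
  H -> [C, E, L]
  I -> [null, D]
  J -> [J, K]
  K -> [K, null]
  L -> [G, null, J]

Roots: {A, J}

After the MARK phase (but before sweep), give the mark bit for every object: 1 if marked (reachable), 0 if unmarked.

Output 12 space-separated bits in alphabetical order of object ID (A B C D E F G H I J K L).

Answer: 1 1 1 0 1 1 1 0 0 1 1 1

Derivation:
Roots: A J
Mark A: refs=E B null, marked=A
Mark J: refs=J K, marked=A J
Mark E: refs=null, marked=A E J
Mark B: refs=L K F, marked=A B E J
Mark K: refs=K null, marked=A B E J K
Mark L: refs=G null J, marked=A B E J K L
Mark F: refs=null, marked=A B E F J K L
Mark G: refs=G null C, marked=A B E F G J K L
Mark C: refs=F A J, marked=A B C E F G J K L
Unmarked (collected): D H I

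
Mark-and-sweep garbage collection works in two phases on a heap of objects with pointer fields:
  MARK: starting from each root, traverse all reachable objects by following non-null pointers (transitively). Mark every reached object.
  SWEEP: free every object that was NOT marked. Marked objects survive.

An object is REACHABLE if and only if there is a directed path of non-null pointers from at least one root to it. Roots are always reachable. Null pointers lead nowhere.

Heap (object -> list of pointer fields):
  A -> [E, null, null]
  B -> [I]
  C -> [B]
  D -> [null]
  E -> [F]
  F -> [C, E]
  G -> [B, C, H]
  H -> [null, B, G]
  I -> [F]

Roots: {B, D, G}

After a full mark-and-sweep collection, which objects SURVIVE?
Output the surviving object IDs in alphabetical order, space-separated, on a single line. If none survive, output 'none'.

Roots: B D G
Mark B: refs=I, marked=B
Mark D: refs=null, marked=B D
Mark G: refs=B C H, marked=B D G
Mark I: refs=F, marked=B D G I
Mark C: refs=B, marked=B C D G I
Mark H: refs=null B G, marked=B C D G H I
Mark F: refs=C E, marked=B C D F G H I
Mark E: refs=F, marked=B C D E F G H I
Unmarked (collected): A

Answer: B C D E F G H I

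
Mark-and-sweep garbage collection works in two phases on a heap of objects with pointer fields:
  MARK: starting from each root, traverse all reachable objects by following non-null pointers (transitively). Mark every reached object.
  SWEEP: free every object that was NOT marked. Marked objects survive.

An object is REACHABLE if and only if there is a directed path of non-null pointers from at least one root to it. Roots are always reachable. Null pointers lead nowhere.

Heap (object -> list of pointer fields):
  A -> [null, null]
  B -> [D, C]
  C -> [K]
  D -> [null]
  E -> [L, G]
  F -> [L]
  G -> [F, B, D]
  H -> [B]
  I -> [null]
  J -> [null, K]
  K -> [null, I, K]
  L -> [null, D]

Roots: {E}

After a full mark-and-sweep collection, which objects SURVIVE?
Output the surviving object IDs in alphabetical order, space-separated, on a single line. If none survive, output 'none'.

Roots: E
Mark E: refs=L G, marked=E
Mark L: refs=null D, marked=E L
Mark G: refs=F B D, marked=E G L
Mark D: refs=null, marked=D E G L
Mark F: refs=L, marked=D E F G L
Mark B: refs=D C, marked=B D E F G L
Mark C: refs=K, marked=B C D E F G L
Mark K: refs=null I K, marked=B C D E F G K L
Mark I: refs=null, marked=B C D E F G I K L
Unmarked (collected): A H J

Answer: B C D E F G I K L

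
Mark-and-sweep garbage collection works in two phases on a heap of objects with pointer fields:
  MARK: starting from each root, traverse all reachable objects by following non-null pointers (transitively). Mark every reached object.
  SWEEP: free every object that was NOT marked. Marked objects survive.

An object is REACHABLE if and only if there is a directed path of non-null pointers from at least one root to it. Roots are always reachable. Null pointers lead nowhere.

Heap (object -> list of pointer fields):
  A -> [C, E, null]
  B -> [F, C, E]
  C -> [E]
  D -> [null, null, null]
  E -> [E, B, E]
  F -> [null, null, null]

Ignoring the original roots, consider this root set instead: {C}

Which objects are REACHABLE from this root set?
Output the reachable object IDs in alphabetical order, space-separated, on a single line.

Roots: C
Mark C: refs=E, marked=C
Mark E: refs=E B E, marked=C E
Mark B: refs=F C E, marked=B C E
Mark F: refs=null null null, marked=B C E F
Unmarked (collected): A D

Answer: B C E F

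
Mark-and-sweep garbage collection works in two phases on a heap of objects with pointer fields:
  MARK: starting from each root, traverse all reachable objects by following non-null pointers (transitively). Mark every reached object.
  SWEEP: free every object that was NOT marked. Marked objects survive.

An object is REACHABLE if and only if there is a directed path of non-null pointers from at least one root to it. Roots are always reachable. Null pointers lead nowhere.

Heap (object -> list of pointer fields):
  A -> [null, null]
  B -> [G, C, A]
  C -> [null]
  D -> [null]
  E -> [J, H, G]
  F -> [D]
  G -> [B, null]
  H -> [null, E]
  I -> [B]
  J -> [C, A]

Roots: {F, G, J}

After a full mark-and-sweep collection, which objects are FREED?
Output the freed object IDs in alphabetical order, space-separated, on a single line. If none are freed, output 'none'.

Roots: F G J
Mark F: refs=D, marked=F
Mark G: refs=B null, marked=F G
Mark J: refs=C A, marked=F G J
Mark D: refs=null, marked=D F G J
Mark B: refs=G C A, marked=B D F G J
Mark C: refs=null, marked=B C D F G J
Mark A: refs=null null, marked=A B C D F G J
Unmarked (collected): E H I

Answer: E H I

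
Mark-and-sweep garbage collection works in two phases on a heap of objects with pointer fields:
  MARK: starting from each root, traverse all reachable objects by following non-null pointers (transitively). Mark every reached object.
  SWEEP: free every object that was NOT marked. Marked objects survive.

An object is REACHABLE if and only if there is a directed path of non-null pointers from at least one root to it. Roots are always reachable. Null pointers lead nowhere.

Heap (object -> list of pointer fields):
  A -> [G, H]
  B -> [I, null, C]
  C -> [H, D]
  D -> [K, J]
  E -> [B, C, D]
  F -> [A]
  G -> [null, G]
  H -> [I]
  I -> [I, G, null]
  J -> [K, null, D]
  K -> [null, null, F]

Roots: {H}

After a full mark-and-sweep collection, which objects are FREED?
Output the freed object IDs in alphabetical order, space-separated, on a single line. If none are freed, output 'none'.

Answer: A B C D E F J K

Derivation:
Roots: H
Mark H: refs=I, marked=H
Mark I: refs=I G null, marked=H I
Mark G: refs=null G, marked=G H I
Unmarked (collected): A B C D E F J K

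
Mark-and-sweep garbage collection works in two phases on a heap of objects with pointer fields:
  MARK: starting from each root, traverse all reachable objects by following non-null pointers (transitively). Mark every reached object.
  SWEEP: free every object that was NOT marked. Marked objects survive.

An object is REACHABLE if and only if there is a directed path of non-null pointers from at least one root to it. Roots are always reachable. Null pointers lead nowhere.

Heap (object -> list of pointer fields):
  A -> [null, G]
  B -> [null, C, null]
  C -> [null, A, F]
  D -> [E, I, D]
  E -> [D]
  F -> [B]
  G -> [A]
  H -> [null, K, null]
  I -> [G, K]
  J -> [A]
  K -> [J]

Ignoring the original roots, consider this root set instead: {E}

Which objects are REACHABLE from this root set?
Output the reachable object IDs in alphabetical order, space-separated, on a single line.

Roots: E
Mark E: refs=D, marked=E
Mark D: refs=E I D, marked=D E
Mark I: refs=G K, marked=D E I
Mark G: refs=A, marked=D E G I
Mark K: refs=J, marked=D E G I K
Mark A: refs=null G, marked=A D E G I K
Mark J: refs=A, marked=A D E G I J K
Unmarked (collected): B C F H

Answer: A D E G I J K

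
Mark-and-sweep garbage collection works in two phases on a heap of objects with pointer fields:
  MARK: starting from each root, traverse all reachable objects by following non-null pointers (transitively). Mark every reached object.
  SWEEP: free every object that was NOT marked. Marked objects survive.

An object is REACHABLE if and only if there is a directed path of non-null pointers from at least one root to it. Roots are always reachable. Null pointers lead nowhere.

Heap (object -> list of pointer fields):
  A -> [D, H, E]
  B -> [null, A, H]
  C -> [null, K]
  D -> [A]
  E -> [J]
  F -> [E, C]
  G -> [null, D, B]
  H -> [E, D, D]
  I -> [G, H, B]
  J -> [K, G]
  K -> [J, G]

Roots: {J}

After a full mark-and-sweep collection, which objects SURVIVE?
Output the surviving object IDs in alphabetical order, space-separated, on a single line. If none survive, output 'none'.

Roots: J
Mark J: refs=K G, marked=J
Mark K: refs=J G, marked=J K
Mark G: refs=null D B, marked=G J K
Mark D: refs=A, marked=D G J K
Mark B: refs=null A H, marked=B D G J K
Mark A: refs=D H E, marked=A B D G J K
Mark H: refs=E D D, marked=A B D G H J K
Mark E: refs=J, marked=A B D E G H J K
Unmarked (collected): C F I

Answer: A B D E G H J K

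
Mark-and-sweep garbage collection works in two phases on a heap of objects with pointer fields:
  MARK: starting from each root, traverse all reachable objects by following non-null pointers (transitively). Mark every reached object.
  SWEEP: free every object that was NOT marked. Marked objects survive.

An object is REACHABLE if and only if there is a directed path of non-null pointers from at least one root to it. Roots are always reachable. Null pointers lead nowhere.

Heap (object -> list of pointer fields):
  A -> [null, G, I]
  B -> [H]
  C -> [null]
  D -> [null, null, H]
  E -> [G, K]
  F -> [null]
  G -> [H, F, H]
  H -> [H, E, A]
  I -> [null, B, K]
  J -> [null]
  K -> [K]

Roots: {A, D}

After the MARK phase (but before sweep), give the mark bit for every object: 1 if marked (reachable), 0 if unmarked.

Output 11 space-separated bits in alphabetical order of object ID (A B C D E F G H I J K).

Roots: A D
Mark A: refs=null G I, marked=A
Mark D: refs=null null H, marked=A D
Mark G: refs=H F H, marked=A D G
Mark I: refs=null B K, marked=A D G I
Mark H: refs=H E A, marked=A D G H I
Mark F: refs=null, marked=A D F G H I
Mark B: refs=H, marked=A B D F G H I
Mark K: refs=K, marked=A B D F G H I K
Mark E: refs=G K, marked=A B D E F G H I K
Unmarked (collected): C J

Answer: 1 1 0 1 1 1 1 1 1 0 1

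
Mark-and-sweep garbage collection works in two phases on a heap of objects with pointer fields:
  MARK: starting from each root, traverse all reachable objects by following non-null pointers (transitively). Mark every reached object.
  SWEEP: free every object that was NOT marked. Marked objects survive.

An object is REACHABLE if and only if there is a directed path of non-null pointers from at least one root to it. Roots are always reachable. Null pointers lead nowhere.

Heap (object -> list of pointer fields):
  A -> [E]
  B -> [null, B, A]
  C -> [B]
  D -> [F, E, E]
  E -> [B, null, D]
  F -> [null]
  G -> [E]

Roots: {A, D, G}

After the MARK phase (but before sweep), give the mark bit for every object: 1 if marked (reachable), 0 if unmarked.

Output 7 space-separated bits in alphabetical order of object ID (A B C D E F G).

Roots: A D G
Mark A: refs=E, marked=A
Mark D: refs=F E E, marked=A D
Mark G: refs=E, marked=A D G
Mark E: refs=B null D, marked=A D E G
Mark F: refs=null, marked=A D E F G
Mark B: refs=null B A, marked=A B D E F G
Unmarked (collected): C

Answer: 1 1 0 1 1 1 1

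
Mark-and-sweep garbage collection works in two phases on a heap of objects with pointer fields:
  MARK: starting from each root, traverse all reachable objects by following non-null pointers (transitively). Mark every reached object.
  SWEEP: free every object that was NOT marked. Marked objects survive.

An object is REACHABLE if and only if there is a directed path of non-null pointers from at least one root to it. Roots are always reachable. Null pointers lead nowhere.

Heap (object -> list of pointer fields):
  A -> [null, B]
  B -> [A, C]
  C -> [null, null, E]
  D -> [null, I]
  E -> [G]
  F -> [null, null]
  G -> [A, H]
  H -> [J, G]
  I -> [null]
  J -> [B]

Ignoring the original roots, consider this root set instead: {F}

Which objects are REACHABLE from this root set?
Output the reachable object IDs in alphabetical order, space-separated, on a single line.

Roots: F
Mark F: refs=null null, marked=F
Unmarked (collected): A B C D E G H I J

Answer: F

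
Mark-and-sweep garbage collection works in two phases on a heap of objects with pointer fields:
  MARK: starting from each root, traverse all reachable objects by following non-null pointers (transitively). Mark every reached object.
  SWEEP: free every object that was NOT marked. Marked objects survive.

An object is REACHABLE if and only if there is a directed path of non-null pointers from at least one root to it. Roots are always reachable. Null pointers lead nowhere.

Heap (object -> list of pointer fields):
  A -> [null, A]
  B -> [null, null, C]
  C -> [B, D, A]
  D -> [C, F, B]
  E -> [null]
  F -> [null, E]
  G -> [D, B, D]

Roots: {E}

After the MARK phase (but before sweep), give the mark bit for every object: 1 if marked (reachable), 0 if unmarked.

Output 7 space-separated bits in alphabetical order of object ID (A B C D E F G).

Roots: E
Mark E: refs=null, marked=E
Unmarked (collected): A B C D F G

Answer: 0 0 0 0 1 0 0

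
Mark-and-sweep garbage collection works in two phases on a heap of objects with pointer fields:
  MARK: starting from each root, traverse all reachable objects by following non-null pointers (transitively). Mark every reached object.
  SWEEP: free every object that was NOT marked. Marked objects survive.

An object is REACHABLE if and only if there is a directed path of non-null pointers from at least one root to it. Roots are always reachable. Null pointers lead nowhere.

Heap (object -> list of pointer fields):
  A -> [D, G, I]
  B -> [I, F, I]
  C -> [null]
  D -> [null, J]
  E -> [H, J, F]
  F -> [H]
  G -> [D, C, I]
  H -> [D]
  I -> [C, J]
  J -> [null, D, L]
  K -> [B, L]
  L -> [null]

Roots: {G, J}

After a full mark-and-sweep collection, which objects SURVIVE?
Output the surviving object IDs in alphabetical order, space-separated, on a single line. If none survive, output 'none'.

Answer: C D G I J L

Derivation:
Roots: G J
Mark G: refs=D C I, marked=G
Mark J: refs=null D L, marked=G J
Mark D: refs=null J, marked=D G J
Mark C: refs=null, marked=C D G J
Mark I: refs=C J, marked=C D G I J
Mark L: refs=null, marked=C D G I J L
Unmarked (collected): A B E F H K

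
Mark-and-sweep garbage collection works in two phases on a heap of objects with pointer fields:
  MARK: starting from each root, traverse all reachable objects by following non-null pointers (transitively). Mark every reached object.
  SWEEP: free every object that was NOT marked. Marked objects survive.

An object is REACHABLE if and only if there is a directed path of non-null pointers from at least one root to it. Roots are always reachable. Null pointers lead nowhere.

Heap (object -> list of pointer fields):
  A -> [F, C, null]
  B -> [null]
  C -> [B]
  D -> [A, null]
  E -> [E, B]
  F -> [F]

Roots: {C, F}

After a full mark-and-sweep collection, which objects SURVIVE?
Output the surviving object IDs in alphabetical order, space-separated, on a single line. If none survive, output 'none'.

Answer: B C F

Derivation:
Roots: C F
Mark C: refs=B, marked=C
Mark F: refs=F, marked=C F
Mark B: refs=null, marked=B C F
Unmarked (collected): A D E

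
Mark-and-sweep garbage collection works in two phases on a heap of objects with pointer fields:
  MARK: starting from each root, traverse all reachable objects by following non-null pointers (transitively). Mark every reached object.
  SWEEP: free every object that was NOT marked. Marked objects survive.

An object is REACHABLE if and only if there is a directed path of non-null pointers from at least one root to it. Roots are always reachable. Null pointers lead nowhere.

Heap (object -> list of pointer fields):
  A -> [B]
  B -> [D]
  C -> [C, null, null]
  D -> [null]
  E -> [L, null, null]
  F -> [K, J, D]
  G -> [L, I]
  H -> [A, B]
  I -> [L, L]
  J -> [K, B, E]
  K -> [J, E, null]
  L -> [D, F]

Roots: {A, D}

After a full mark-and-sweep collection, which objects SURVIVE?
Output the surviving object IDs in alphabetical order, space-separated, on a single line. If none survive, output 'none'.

Roots: A D
Mark A: refs=B, marked=A
Mark D: refs=null, marked=A D
Mark B: refs=D, marked=A B D
Unmarked (collected): C E F G H I J K L

Answer: A B D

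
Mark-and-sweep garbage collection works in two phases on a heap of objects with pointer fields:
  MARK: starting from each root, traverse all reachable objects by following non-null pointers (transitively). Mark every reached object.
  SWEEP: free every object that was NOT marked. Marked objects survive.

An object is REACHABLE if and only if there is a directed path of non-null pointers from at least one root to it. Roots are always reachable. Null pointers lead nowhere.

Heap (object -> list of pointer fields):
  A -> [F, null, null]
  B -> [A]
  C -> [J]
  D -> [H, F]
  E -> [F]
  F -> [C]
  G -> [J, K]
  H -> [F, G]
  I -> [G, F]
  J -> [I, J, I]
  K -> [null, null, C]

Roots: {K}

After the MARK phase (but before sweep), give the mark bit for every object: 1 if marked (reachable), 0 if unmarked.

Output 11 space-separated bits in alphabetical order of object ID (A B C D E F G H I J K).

Answer: 0 0 1 0 0 1 1 0 1 1 1

Derivation:
Roots: K
Mark K: refs=null null C, marked=K
Mark C: refs=J, marked=C K
Mark J: refs=I J I, marked=C J K
Mark I: refs=G F, marked=C I J K
Mark G: refs=J K, marked=C G I J K
Mark F: refs=C, marked=C F G I J K
Unmarked (collected): A B D E H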